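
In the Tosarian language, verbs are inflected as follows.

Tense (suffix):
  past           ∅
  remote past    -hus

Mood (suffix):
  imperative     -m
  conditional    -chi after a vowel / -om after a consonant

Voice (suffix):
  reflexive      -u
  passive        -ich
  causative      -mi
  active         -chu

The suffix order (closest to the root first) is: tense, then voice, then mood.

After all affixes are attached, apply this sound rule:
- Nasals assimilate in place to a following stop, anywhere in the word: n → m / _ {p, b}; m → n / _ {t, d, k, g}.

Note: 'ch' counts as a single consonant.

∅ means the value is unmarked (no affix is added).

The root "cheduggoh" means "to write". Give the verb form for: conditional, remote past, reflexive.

cheduggohhusuchi

Attach tense remote past -hus → cheduggohhus.
Attach voice reflexive -u → cheduggohhusu.
Attach mood conditional -chi (after vowel 'u') → cheduggohhusuchi.
Nasal assimilation: no change.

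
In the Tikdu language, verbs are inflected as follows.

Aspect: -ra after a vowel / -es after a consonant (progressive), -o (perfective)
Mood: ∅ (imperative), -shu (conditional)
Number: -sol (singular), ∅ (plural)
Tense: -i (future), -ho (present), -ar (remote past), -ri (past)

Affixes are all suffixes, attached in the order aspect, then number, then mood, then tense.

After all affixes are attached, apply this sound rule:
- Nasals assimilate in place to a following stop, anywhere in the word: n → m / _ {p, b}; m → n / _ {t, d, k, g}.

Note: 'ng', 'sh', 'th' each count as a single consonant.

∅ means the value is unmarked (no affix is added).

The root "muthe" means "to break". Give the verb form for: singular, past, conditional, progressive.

mutherasolshuri

Attach aspect progressive -ra (after vowel 'e') → muthera.
Attach number singular -sol → mutherasol.
Attach mood conditional -shu → mutherasolshu.
Attach tense past -ri → mutherasolshuri.
Nasal assimilation: no change.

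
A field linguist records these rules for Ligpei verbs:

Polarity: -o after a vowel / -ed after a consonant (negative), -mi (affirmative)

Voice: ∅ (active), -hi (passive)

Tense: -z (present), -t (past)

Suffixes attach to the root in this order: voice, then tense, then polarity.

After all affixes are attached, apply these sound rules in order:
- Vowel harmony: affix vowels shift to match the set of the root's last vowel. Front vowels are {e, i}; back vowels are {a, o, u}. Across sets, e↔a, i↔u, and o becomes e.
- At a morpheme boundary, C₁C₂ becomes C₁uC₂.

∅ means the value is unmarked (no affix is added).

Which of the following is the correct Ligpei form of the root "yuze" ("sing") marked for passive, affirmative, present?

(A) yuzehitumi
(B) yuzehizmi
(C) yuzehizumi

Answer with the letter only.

C

Attach voice passive -hi → yuzehi.
Attach tense present -z → yuzehiz.
Attach polarity affirmative -mi → yuzehizmi.
Vowel harmony: no change.
Apply epenthesis: yuzehizmi → yuzehizumi.
So the correct form is yuzehizumi, option (C).
(A) yuzehitumi is wrong: it uses past instead of present for tense.
(B) yuzehizmi is wrong: it fails to apply the sound rule(s).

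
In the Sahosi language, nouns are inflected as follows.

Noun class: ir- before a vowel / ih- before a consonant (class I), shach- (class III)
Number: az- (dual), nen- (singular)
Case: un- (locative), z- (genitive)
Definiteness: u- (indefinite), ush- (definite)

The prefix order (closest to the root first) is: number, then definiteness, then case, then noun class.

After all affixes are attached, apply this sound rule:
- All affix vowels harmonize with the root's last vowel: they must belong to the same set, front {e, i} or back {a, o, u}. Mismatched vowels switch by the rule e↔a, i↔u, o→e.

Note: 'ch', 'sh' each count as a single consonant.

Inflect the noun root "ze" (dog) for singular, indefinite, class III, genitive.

Attach number singular nen- → nenze.
Attach definiteness indefinite u- → unenze.
Attach case genitive z- → zunenze.
Attach noun class class III shach- → shachzunenze.
Apply vowel harmony: shachzunenze → shechzinenze.

shechzinenze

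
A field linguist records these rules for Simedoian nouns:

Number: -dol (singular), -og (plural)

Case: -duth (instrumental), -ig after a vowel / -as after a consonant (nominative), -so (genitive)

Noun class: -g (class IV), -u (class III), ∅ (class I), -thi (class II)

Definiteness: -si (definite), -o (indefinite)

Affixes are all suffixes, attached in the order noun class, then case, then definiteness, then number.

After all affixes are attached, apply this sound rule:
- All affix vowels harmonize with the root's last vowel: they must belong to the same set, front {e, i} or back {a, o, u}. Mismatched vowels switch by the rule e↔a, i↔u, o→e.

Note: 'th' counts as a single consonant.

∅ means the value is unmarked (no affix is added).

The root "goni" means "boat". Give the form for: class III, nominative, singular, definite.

Attach noun class class III -u → goniu.
Attach case nominative -ig (after vowel 'u') → goniuig.
Attach definiteness definite -si → goniuigsi.
Attach number singular -dol → goniuigsidol.
Apply vowel harmony: goniuigsidol → goniiigsidel.

goniiigsidel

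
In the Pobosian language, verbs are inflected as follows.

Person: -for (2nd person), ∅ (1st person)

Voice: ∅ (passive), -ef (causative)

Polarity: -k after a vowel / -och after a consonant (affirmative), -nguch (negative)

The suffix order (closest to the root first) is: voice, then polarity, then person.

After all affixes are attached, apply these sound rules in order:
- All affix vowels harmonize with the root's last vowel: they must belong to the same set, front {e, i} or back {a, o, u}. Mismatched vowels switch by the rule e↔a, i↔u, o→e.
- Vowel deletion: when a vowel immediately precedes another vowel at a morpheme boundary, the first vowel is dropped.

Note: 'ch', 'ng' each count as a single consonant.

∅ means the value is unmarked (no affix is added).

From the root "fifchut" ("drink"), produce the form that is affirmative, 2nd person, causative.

Attach voice causative -ef → fifchutef.
Attach polarity affirmative -och (after consonant 'f') → fifchutefoch.
Attach person 2nd person -for → fifchutefochfor.
Apply vowel harmony: fifchutefochfor → fifchutafochfor.
Vowel deletion: no change.

fifchutafochfor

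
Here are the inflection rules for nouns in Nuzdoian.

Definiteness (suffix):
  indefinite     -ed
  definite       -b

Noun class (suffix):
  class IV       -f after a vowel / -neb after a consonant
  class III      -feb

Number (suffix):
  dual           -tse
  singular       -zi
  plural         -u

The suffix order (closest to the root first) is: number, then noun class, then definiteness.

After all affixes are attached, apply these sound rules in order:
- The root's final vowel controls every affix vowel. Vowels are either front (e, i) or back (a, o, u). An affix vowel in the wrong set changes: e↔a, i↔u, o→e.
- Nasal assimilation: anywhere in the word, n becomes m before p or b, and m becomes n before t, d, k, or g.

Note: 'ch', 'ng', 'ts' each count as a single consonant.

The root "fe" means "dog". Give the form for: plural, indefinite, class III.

Attach number plural -u → feu.
Attach noun class class III -feb → feufeb.
Attach definiteness indefinite -ed → feufebed.
Apply vowel harmony: feufebed → feifebed.
Nasal assimilation: no change.

feifebed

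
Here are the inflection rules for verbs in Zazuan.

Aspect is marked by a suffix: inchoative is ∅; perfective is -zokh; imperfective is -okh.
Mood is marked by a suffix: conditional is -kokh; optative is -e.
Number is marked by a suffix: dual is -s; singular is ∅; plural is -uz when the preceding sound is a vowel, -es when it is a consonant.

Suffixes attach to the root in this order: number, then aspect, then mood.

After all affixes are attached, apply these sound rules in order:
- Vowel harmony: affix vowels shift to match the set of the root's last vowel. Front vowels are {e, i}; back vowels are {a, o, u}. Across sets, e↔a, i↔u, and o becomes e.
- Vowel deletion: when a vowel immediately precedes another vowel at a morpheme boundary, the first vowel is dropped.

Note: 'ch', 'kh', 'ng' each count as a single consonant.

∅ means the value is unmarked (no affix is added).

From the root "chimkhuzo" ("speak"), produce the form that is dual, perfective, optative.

chimkhuzoszokha

Attach number dual -s → chimkhuzos.
Attach aspect perfective -zokh → chimkhuzoszokh.
Attach mood optative -e → chimkhuzoszokhe.
Apply vowel harmony: chimkhuzoszokhe → chimkhuzoszokha.
Vowel deletion: no change.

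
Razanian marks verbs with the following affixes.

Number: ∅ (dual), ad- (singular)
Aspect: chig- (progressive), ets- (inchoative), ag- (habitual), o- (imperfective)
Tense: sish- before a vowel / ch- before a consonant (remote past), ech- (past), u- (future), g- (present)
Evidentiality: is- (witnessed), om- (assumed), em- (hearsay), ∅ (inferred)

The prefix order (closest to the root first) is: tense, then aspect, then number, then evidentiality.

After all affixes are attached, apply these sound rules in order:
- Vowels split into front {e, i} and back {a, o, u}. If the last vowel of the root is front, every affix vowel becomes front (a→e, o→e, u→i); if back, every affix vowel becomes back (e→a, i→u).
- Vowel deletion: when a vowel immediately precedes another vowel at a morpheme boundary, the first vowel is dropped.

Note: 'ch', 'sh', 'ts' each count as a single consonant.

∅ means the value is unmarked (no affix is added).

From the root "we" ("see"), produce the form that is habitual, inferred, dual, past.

egechwe

Attach tense past ech- → echwe.
Attach aspect habitual ag- → agechwe.
number = dual: zero marking, form stays agechwe.
evidentiality = inferred: zero marking, form stays agechwe.
Apply vowel harmony: agechwe → egechwe.
Vowel deletion: no change.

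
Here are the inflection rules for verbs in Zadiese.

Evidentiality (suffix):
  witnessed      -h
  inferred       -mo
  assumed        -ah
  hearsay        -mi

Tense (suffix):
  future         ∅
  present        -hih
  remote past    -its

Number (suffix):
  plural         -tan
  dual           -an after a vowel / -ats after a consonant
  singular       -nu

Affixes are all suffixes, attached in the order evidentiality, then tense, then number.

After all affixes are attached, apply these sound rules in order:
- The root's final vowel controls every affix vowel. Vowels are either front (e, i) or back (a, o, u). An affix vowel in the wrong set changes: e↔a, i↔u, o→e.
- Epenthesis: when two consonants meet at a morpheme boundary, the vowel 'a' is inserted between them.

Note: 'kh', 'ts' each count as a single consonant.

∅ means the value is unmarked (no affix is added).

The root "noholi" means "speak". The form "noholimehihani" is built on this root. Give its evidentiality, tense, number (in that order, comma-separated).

Segment: noholi-mo-hih-nu.
evidentiality: -mo → inferred.
tense: -hih → present.
number: -nu → singular.

inferred, present, singular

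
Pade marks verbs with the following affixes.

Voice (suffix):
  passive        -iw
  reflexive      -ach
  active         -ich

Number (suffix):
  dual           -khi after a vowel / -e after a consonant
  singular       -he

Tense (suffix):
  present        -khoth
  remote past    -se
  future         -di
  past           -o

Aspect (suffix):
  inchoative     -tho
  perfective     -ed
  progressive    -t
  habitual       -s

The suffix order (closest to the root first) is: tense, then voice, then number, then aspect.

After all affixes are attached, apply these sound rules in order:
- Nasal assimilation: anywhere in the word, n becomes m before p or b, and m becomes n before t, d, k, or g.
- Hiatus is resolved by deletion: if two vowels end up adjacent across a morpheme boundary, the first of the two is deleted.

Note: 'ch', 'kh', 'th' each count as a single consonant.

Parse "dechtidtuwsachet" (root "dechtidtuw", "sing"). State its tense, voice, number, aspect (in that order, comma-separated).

Segment: dechtidtuw-se-ach-e-t.
tense: -se → remote past.
voice: -ach → reflexive.
number: -khi/e → dual.
aspect: -t → progressive.

remote past, reflexive, dual, progressive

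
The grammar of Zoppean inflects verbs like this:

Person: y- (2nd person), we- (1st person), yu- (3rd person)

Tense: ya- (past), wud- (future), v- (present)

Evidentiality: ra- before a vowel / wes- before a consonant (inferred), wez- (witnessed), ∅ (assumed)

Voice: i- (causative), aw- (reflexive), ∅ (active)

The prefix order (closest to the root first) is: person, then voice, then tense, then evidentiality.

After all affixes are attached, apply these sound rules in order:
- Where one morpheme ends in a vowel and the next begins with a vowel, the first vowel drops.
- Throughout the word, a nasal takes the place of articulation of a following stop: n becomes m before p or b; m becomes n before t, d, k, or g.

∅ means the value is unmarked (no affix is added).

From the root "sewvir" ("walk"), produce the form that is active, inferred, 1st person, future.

Attach person 1st person we- → wesewvir.
voice = active: zero marking, form stays wesewvir.
Attach tense future wud- → wudwesewvir.
Attach evidentiality inferred wes- (before consonant 'w') → weswudwesewvir.
Vowel deletion: no change.
Nasal assimilation: no change.

weswudwesewvir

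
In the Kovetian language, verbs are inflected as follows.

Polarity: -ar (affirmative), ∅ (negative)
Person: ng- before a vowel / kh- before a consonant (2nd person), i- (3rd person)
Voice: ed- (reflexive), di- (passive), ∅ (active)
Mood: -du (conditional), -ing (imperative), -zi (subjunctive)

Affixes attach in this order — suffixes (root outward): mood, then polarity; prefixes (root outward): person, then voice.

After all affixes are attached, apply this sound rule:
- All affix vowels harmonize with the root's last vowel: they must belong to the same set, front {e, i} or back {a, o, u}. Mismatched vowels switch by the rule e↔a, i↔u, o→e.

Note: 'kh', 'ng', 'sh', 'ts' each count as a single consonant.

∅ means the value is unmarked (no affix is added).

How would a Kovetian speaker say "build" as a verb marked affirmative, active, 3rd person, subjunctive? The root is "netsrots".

unetsrotszuar

Attach person 3rd person i- → inetsrots.
voice = active: zero marking, form stays inetsrots.
Attach mood subjunctive -zi → inetsrotszi.
Attach polarity affirmative -ar → inetsrotsziar.
Apply vowel harmony: inetsrotsziar → unetsrotszuar.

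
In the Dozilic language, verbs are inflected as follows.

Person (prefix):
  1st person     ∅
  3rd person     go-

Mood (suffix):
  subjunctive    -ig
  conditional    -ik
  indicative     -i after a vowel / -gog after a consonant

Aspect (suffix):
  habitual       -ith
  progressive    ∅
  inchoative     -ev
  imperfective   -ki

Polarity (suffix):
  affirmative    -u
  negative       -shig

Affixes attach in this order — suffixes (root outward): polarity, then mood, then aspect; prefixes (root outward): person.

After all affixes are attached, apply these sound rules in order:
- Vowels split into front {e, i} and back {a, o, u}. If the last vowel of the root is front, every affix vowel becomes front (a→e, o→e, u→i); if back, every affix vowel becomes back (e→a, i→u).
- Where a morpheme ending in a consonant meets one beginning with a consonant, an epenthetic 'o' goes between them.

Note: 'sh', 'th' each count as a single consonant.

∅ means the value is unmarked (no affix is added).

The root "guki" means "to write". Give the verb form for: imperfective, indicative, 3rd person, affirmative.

Attach polarity affirmative -u → gukiu.
Attach mood indicative -i (after vowel 'u') → gukiui.
Attach person 3rd person go- → gogukiui.
Attach aspect imperfective -ki → gogukiuiki.
Apply vowel harmony: gogukiuiki → gegukiiiki.
Epenthesis: no change.

gegukiiiki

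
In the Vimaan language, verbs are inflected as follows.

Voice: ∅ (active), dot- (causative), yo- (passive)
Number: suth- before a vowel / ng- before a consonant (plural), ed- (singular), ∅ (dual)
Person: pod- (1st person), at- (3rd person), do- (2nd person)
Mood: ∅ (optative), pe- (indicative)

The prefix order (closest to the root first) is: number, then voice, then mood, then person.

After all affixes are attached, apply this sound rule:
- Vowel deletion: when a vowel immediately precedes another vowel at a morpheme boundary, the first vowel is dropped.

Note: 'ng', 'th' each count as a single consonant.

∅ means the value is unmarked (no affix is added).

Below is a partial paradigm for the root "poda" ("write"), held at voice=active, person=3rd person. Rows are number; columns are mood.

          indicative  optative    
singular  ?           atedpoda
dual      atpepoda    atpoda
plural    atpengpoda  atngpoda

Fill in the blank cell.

atpedpoda

Attach number singular ed- → edpoda.
voice = active: zero marking, form stays edpoda.
Attach mood indicative pe- → peedpoda.
Attach person 3rd person at- → atpeedpoda.
Apply vowel deletion: atpeedpoda → atpedpoda.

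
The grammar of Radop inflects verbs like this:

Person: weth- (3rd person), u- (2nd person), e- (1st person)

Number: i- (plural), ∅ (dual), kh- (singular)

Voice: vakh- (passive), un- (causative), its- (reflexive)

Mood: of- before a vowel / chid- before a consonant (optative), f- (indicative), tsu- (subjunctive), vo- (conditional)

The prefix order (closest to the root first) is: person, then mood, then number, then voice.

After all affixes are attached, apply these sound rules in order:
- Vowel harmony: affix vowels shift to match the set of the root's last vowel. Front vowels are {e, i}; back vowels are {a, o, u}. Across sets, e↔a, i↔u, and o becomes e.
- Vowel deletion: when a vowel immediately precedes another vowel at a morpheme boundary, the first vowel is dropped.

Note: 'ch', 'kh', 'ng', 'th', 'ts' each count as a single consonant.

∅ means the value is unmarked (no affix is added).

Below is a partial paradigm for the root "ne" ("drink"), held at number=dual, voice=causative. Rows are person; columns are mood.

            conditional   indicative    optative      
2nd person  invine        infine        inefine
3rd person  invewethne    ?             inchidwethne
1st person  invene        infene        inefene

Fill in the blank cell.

Attach person 3rd person weth- → wethne.
Attach mood indicative f- → fwethne.
number = dual: zero marking, form stays fwethne.
Attach voice causative un- → unfwethne.
Apply vowel harmony: unfwethne → infwethne.
Vowel deletion: no change.

infwethne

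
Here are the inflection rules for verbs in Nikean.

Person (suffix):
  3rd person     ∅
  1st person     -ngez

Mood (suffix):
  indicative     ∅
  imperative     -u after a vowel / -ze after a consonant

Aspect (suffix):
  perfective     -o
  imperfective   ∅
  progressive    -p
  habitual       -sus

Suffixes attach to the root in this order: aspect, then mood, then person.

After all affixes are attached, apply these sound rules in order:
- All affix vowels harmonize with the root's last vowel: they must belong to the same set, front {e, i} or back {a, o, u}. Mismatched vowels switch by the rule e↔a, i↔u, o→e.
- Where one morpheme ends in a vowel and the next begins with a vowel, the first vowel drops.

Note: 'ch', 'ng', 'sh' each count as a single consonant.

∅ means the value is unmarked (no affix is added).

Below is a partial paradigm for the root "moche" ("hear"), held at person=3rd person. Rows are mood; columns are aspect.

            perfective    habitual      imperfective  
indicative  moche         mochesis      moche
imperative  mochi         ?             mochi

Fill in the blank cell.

mochesisze

Attach aspect habitual -sus → mochesus.
Attach mood imperative -ze (after consonant 's') → mochesusze.
person = 3rd person: zero marking, form stays mochesusze.
Apply vowel harmony: mochesusze → mochesisze.
Vowel deletion: no change.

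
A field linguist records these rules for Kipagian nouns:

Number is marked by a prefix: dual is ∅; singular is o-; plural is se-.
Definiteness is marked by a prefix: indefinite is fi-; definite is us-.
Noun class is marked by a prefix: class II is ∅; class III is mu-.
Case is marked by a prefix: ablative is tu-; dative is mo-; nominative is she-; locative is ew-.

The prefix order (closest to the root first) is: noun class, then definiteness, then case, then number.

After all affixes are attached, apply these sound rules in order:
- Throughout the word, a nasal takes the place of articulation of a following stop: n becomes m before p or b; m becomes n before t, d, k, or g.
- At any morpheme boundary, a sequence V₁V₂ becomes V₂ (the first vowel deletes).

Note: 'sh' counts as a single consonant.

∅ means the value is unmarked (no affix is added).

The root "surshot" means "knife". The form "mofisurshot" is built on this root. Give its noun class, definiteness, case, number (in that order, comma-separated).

class II, indefinite, dative, dual

Segment: mo-fi-surshot.
noun class: ∅ → class II.
definiteness: fi- → indefinite.
case: mo- → dative.
number: ∅ → dual.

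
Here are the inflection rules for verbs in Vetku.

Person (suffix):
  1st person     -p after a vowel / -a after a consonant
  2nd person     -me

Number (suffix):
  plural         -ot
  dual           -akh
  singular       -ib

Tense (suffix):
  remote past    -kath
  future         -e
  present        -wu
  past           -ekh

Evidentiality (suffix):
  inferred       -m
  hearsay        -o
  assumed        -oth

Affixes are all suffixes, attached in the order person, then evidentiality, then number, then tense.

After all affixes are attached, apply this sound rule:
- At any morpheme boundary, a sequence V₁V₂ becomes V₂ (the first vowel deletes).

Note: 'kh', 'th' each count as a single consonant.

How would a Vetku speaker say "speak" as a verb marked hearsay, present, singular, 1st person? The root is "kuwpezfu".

Attach person 1st person -p (after vowel 'u') → kuwpezfup.
Attach evidentiality hearsay -o → kuwpezfupo.
Attach number singular -ib → kuwpezfupoib.
Attach tense present -wu → kuwpezfupoibwu.
Apply vowel deletion: kuwpezfupoibwu → kuwpezfupibwu.

kuwpezfupibwu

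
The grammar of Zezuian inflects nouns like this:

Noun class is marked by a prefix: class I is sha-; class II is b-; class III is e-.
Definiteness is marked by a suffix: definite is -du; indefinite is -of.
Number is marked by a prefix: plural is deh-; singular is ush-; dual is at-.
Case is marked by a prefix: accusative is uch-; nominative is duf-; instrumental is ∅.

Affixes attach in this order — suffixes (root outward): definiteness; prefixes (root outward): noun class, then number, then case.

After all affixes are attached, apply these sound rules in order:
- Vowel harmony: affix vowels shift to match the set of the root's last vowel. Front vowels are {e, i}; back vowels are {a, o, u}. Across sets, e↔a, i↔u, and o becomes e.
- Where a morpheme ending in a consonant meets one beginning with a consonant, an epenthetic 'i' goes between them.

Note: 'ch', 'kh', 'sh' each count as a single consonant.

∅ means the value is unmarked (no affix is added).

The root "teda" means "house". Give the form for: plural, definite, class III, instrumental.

dahatedadu

Attach noun class class III e- → eteda.
Attach number plural deh- → deheteda.
Attach definiteness definite -du → dehetedadu.
case = instrumental: zero marking, form stays dehetedadu.
Apply vowel harmony: dehetedadu → dahatedadu.
Epenthesis: no change.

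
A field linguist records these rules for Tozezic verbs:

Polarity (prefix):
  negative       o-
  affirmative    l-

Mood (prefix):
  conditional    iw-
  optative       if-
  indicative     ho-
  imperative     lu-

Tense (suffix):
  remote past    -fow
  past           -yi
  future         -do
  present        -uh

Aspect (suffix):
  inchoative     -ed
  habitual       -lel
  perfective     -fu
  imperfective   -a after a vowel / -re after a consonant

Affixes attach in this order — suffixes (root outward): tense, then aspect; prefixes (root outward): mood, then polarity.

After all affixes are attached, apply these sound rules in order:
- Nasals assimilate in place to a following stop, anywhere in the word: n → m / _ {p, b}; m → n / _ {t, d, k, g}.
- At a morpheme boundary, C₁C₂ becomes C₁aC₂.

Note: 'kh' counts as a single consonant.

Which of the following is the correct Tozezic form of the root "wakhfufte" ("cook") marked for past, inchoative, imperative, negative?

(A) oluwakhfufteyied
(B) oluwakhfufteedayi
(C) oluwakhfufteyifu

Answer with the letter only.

Attach mood imperative lu- → luwakhfufte.
Attach tense past -yi → luwakhfufteyi.
Attach aspect inchoative -ed → luwakhfufteyied.
Attach polarity negative o- → oluwakhfufteyied.
Nasal assimilation: no change.
Epenthesis: no change.
So the correct form is oluwakhfufteyied, option (A).
(B) oluwakhfufteedayi is wrong: it has the affixes in the wrong order.
(C) oluwakhfufteyifu is wrong: it uses perfective instead of inchoative for aspect.

A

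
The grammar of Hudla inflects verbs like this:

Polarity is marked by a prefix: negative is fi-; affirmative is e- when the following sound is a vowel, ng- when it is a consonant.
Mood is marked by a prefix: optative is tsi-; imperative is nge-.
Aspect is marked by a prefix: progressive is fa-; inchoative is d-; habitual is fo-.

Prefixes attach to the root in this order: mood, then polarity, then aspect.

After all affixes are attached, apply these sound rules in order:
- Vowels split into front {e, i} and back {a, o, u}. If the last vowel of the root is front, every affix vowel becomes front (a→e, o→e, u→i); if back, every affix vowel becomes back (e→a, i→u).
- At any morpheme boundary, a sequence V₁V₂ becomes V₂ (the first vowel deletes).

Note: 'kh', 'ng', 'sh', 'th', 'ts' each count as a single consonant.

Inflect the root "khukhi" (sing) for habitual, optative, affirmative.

Attach mood optative tsi- → tsikhukhi.
Attach polarity affirmative ng- (before consonant 'ts') → ngtsikhukhi.
Attach aspect habitual fo- → fongtsikhukhi.
Apply vowel harmony: fongtsikhukhi → fengtsikhukhi.
Vowel deletion: no change.

fengtsikhukhi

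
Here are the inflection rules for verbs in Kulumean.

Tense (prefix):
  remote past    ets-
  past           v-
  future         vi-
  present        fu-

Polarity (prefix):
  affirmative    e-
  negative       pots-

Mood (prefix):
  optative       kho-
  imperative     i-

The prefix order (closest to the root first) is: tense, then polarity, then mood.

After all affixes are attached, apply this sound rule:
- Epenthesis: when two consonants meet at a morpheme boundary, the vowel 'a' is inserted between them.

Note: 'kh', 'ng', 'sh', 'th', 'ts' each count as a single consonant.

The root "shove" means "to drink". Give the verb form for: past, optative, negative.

Attach tense past v- → vshove.
Attach polarity negative pots- → potsvshove.
Attach mood optative kho- → khopotsvshove.
Apply epenthesis: khopotsvshove → khopotsavashove.

khopotsavashove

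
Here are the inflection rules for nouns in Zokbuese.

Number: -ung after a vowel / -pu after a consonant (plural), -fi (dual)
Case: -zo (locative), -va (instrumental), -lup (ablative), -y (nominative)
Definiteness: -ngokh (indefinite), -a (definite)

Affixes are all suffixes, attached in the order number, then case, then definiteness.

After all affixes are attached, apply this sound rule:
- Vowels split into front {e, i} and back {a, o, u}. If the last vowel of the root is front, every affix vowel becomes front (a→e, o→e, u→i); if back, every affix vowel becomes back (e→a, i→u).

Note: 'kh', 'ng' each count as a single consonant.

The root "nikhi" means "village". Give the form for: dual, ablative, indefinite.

nikhifilipngekh

Attach number dual -fi → nikhifi.
Attach case ablative -lup → nikhifilup.
Attach definiteness indefinite -ngokh → nikhifilupngokh.
Apply vowel harmony: nikhifilupngokh → nikhifilipngekh.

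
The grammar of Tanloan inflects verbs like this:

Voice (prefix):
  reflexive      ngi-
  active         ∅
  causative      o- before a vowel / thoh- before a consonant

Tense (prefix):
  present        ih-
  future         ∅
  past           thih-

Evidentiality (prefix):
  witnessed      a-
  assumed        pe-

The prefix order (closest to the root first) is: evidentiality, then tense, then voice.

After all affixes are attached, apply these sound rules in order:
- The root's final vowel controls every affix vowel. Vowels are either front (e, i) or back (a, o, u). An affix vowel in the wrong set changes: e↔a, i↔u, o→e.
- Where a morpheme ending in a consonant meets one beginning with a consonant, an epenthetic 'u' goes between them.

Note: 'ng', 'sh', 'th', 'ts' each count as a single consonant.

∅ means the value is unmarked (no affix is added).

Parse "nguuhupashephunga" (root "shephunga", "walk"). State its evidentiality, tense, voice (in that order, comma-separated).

assumed, present, reflexive

Segment: ngi-ih-pe-shephunga.
evidentiality: pe- → assumed.
tense: ih- → present.
voice: ngi- → reflexive.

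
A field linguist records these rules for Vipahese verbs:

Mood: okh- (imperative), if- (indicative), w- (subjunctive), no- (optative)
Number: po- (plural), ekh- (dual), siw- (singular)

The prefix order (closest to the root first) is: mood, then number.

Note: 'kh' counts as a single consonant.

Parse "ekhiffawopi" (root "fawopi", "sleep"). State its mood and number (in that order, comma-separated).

Segment: ekh-if-fawopi.
mood: if- → indicative.
number: ekh- → dual.

indicative, dual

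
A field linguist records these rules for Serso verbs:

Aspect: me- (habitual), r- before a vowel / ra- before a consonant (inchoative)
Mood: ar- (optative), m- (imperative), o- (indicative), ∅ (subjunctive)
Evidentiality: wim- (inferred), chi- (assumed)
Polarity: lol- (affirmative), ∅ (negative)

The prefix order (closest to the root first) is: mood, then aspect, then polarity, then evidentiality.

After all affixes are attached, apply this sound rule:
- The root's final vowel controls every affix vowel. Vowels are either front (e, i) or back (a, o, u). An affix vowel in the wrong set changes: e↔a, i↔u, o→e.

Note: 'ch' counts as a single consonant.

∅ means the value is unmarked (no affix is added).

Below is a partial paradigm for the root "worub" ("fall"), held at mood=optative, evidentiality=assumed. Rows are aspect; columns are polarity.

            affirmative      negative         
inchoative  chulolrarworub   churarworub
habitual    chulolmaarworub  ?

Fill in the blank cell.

Attach mood optative ar- → arworub.
Attach aspect habitual me- → mearworub.
polarity = negative: zero marking, form stays mearworub.
Attach evidentiality assumed chi- → chimearworub.
Apply vowel harmony: chimearworub → chumaarworub.

chumaarworub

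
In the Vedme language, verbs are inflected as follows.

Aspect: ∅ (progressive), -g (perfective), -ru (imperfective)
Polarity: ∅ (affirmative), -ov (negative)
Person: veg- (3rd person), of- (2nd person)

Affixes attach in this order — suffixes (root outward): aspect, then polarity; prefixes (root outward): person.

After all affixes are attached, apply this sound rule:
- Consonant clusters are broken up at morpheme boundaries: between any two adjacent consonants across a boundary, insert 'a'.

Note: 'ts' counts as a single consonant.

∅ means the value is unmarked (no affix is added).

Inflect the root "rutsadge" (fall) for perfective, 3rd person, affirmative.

Attach aspect perfective -g → rutsadgeg.
Attach person 3rd person veg- → vegrutsadgeg.
polarity = affirmative: zero marking, form stays vegrutsadgeg.
Apply epenthesis: vegrutsadgeg → vegarutsadgeg.

vegarutsadgeg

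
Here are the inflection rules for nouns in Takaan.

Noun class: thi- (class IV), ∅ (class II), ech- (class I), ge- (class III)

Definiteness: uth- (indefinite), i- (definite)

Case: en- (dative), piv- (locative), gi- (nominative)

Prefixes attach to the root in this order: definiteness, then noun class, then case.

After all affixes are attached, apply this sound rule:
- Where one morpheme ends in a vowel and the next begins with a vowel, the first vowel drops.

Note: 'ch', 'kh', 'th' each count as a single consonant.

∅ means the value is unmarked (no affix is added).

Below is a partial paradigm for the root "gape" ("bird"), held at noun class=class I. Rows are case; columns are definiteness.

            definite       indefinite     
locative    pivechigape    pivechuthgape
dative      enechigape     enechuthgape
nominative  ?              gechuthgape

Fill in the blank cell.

Attach definiteness definite i- → igape.
Attach noun class class I ech- → echigape.
Attach case nominative gi- → giechigape.
Apply vowel deletion: giechigape → gechigape.

gechigape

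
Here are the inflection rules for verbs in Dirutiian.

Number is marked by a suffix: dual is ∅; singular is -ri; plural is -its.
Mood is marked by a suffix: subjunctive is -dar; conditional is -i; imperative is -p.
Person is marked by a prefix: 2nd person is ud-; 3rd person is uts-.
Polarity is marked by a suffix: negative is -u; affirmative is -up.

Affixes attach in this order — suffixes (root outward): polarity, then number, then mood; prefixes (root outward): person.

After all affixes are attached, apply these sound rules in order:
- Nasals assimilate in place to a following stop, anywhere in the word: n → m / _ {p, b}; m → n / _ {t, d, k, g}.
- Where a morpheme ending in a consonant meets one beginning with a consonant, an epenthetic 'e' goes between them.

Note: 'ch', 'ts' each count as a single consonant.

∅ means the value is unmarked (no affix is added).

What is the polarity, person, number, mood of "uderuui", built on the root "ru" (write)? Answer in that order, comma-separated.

negative, 2nd person, dual, conditional

Segment: ud-ru-u-i.
polarity: -u → negative.
person: ud- → 2nd person.
number: ∅ → dual.
mood: -i → conditional.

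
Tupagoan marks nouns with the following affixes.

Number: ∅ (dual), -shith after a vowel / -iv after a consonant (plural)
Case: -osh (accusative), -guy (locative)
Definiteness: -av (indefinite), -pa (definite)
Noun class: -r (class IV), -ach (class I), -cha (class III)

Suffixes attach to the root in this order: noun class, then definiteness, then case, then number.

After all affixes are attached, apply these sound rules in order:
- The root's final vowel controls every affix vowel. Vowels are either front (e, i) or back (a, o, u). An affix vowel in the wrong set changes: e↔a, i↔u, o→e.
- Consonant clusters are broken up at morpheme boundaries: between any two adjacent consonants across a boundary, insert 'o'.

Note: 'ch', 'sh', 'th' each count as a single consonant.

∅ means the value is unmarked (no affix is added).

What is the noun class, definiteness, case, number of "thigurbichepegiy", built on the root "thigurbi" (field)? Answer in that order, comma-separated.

class III, definite, locative, dual

Segment: thigurbi-cha-pa-guy.
noun class: -cha → class III.
definiteness: -pa → definite.
case: -guy → locative.
number: ∅ → dual.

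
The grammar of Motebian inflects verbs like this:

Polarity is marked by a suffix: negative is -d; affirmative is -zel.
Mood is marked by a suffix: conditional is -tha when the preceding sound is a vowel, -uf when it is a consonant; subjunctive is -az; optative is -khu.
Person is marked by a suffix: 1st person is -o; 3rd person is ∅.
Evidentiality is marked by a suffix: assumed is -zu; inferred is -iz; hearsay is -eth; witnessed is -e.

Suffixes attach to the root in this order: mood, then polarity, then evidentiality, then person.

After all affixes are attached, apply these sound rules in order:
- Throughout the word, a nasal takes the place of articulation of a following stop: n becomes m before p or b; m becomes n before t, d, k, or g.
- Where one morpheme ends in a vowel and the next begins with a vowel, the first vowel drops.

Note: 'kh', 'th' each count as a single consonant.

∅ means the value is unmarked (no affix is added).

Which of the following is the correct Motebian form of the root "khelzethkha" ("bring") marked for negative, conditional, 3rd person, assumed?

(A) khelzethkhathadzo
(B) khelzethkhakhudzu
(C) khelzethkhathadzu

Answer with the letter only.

C

Attach mood conditional -tha (after vowel 'a') → khelzethkhatha.
Attach polarity negative -d → khelzethkhathad.
Attach evidentiality assumed -zu → khelzethkhathadzu.
person = 3rd person: zero marking, form stays khelzethkhathadzu.
Nasal assimilation: no change.
Vowel deletion: no change.
So the correct form is khelzethkhathadzu, option (C).
(B) khelzethkhakhudzu is wrong: it uses optative instead of conditional for mood.
(A) khelzethkhathadzo is wrong: it uses 1st person instead of 3rd person for person.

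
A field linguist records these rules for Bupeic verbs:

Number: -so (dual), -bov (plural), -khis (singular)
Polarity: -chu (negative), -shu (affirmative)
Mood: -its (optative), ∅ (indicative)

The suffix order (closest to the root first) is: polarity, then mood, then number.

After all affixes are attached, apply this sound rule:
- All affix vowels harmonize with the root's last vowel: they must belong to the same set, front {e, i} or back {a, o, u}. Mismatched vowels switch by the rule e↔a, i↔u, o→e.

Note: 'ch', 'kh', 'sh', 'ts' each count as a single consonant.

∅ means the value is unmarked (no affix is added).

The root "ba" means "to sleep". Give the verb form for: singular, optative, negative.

bachuutskhus

Attach polarity negative -chu → bachu.
Attach mood optative -its → bachuits.
Attach number singular -khis → bachuitskhis.
Apply vowel harmony: bachuitskhis → bachuutskhus.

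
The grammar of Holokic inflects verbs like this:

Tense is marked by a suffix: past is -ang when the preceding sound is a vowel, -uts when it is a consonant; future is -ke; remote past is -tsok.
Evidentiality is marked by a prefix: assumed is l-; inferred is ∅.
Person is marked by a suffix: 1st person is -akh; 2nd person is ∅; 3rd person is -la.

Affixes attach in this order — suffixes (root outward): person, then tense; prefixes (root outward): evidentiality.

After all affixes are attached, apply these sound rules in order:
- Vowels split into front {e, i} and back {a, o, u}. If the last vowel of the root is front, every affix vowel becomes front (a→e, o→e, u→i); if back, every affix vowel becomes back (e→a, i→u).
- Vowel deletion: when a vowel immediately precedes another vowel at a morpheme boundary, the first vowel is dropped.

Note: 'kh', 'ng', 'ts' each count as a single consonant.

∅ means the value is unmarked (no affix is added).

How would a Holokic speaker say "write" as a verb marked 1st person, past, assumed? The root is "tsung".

Attach person 1st person -akh → tsungakh.
Attach tense past -uts (after consonant 'kh') → tsungakhuts.
Attach evidentiality assumed l- → ltsungakhuts.
Vowel harmony: no change.
Vowel deletion: no change.

ltsungakhuts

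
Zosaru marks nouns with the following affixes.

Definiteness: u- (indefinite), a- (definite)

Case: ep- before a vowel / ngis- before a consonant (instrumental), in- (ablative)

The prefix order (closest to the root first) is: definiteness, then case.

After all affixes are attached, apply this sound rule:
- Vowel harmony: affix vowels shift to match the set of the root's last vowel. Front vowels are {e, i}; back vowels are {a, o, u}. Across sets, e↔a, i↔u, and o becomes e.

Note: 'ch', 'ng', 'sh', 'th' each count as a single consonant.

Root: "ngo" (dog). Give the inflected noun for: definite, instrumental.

apango

Attach definiteness definite a- → ango.
Attach case instrumental ep- (before vowel 'a') → epango.
Apply vowel harmony: epango → apango.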